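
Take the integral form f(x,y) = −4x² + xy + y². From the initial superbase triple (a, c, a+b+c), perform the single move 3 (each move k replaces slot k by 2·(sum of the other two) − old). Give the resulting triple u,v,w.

start (-4,1,-2) = (f(1,0),f(0,1),f(1,1))
replace slot 3: 2·((-4)+1) − (-2) = -4 → (-4,1,-4)

-4,1,-4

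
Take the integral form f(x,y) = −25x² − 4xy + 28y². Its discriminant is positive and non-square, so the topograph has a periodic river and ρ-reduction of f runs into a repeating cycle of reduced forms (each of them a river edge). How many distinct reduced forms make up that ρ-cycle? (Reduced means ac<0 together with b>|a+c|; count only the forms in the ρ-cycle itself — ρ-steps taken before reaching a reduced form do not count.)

D = 2816, ⌊√D⌋ = 53
descent: ρ → (28,4,-25)  [lands on river]
river: ρ → (-25,46,7)
river: ρ → (7,52,-4)
river: ρ → (-4,52,7)
river: ρ → (7,46,-25)
river: ρ → (-25,4,28)
river: ρ → (28,52,-1)
river: ρ → (-1,52,28)
ρ-cycle length = 8 (tail of 1 descent step not counted)

8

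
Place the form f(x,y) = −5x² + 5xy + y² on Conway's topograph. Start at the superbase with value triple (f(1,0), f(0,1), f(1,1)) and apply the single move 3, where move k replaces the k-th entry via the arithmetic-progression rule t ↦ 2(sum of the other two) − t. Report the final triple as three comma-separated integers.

start (-5,1,1) = (f(1,0),f(0,1),f(1,1))
replace slot 3: 2·((-5)+1) − 1 = -9 → (-5,1,-9)

-5,1,-9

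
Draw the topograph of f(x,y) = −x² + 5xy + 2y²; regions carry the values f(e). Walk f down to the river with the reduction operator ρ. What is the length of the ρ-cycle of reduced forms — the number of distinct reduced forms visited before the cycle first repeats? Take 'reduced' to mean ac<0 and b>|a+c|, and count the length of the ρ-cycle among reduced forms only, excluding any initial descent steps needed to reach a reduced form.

D = 33, ⌊√D⌋ = 5
river: ρ → (2,3,-3)
river: ρ → (-3,3,2)
river: ρ → (2,5,-1)
river: ρ → (-1,5,2)
ρ-cycle length = 4 (tail of 0 descent steps not counted)

4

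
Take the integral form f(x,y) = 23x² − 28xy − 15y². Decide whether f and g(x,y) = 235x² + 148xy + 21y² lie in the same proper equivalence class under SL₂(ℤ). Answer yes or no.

D₁ = 2164, D₂ = 2164
river cycle of f (length 78): (-15, 28, 23), (23, 18, -20), (-20, 22, 21), (21, 20, -21), (-21, 22, 20), (20, 18, -23), (-23, 28, 15), (15, 32, -19), (-19, 44, 3), (3, 46, -4), … (68 more)
river cycle of g (length 78): (21, 20, -21), (-21, 22, 20), (20, 18, -23), (-23, 28, 15), (15, 32, -19), (-19, 44, 3), (3, 46, -4), (-4, 42, 25), (25, 8, -21), (-21, 34, 12), … (68 more)
cycles coincide ⇒ equivalent

yes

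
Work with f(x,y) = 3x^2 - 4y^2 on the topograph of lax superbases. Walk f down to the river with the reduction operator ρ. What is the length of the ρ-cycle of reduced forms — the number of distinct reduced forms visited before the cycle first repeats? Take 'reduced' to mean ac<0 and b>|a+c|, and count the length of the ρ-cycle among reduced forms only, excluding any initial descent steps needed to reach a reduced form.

D = 48, ⌊√D⌋ = 6
descent: ρ → (-4,0,3)
descent: ρ → (3,6,-1)  [lands on river]
river: ρ → (-1,6,3)
ρ-cycle length = 2 (tail of 2 descent steps not counted)

2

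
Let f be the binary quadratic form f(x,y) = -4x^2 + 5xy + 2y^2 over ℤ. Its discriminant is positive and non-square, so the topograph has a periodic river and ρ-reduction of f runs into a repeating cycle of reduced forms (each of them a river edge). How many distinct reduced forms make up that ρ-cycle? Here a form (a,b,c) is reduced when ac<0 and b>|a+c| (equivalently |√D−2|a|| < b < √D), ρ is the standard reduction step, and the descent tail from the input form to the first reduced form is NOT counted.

D = 57, ⌊√D⌋ = 7
river: ρ → (2,7,-1)
river: ρ → (-1,7,2)
river: ρ → (2,5,-4)
river: ρ → (-4,3,3)
river: ρ → (3,3,-4)
river: ρ → (-4,5,2)
ρ-cycle length = 6 (tail of 0 descent steps not counted)

6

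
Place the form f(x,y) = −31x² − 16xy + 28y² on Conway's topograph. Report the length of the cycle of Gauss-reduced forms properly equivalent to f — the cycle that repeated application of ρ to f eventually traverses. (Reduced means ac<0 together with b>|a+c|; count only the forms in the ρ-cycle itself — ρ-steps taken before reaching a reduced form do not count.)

D = 3728, ⌊√D⌋ = 61
descent: ρ → (28,16,-31)  [lands on river]
river: ρ → (-31,46,13)
river: ρ → (13,58,-7)
river: ρ → (-7,54,29)
river: ρ → (29,4,-32)
river: ρ → (-32,60,1)
river: ρ → (1,60,-32)
river: ρ → (-32,4,29)
river: ρ → (29,54,-7)
river: ρ → (-7,58,13)
river: ρ → (13,46,-31)
river: ρ → (-31,16,28)
river: ρ → (28,40,-19)
river: ρ → (-19,36,32)
river: ρ → (32,28,-23)
river: ρ → (-23,18,37)
river: ρ → (37,56,-4)
river: ρ → (-4,56,37)
river: ρ → (37,18,-23)
river: ρ → (-23,28,32)
river: ρ → (32,36,-19)
river: ρ → (-19,40,28)
ρ-cycle length = 22 (tail of 1 descent step not counted)

22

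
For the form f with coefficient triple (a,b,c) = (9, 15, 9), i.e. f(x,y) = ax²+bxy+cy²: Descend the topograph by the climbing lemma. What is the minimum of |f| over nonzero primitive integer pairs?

translate: b→-3 (≡15 mod 18), so (9,15,9)→(9,-3,3)
flip: (9,-3,3)→(3,3,9)
reduced (well bottom): (3,3,9) with a≤c, −a<b≤a
well minimum = a = 3

3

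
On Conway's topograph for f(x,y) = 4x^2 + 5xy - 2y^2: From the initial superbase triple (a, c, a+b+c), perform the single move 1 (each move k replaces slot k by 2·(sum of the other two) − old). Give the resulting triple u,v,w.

start (4,-2,7) = (f(1,0),f(0,1),f(1,1))
replace slot 1: 2·((-2)+7) − 4 = 6 → (6,-2,7)

6,-2,7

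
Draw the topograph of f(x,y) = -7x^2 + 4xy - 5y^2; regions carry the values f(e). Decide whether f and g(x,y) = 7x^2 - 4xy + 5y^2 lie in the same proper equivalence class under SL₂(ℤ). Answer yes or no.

D₁ = -124, D₂ = -124
f is negative-definite; reduce −f:
−f: flip: (7,-4,5)→(5,4,7)
−f: reduced (well bottom): (5,4,7) with a≤c, −a<b≤a
flip sign back: reduced form of f is (-5,-4,-7)
g: flip: (7,-4,5)→(5,4,7)
g: reduced (well bottom): (5,4,7) with a≤c, −a<b≤a
reduced forms (-5, -4, -7) vs (5, 4, 7) ⇒ inequivalent

no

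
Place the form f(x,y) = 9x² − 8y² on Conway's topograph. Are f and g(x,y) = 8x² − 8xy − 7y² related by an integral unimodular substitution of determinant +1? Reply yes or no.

D₁ = 288, D₂ = 288
river cycle of f (length 2): (-8, 16, 1), (1, 16, -8)
river cycle of g (length 6): (-7, 8, 8), (8, 8, -7), (-7, 6, 9), (9, 12, -4), (-4, 12, 9), (9, 6, -7)
cycles differ ⇒ inequivalent

no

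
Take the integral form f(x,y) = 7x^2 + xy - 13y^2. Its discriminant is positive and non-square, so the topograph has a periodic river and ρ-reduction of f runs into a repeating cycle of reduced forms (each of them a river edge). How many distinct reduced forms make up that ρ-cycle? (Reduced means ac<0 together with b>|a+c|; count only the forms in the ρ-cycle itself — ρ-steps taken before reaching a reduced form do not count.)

D = 365, ⌊√D⌋ = 19
descent: ρ → (-13,-1,7)
descent: ρ → (7,15,-5)  [lands on river]
river: ρ → (-5,15,7)
river: ρ → (7,13,-7)
river: ρ → (-7,15,5)
river: ρ → (5,15,-7)
river: ρ → (-7,13,7)
ρ-cycle length = 6 (tail of 2 descent steps not counted)

6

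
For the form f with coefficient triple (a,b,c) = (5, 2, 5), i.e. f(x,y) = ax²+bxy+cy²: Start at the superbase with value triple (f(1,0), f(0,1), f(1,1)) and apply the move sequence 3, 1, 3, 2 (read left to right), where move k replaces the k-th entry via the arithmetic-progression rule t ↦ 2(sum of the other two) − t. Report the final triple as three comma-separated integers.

start (5,5,12) = (f(1,0),f(0,1),f(1,1))
replace slot 3: 2·(5+5) − 12 = 8 → (5,5,8)
replace slot 1: 2·(5+8) − 5 = 21 → (21,5,8)
replace slot 3: 2·(21+5) − 8 = 44 → (21,5,44)
replace slot 2: 2·(21+44) − 5 = 125 → (21,125,44)

21,125,44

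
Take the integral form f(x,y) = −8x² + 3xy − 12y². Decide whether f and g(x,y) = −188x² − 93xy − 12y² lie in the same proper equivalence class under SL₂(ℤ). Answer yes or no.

D₁ = -375, D₂ = -375
f is negative-definite; reduce −f:
−f: reduced (well bottom): (8,-3,12) with a≤c, −a<b≤a
flip sign back: reduced form of f is (-8,3,-12)
g is negative-definite; reduce −g:
−g: flip: (188,93,12)→(12,-93,188)
−g: translate: b→3 (≡-93 mod 24), so (12,-93,188)→(12,3,8)
−g: flip: (12,3,8)→(8,-3,12)
−g: reduced (well bottom): (8,-3,12) with a≤c, −a<b≤a
flip sign back: reduced form of g is (-8,3,-12)
reduced forms (-8, 3, -12) vs (-8, 3, -12) ⇒ equivalent

yes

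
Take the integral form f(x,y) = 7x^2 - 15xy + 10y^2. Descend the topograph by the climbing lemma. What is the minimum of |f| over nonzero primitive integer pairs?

translate: b→-1 (≡-15 mod 14), so (7,-15,10)→(7,-1,2)
flip: (7,-1,2)→(2,1,7)
reduced (well bottom): (2,1,7) with a≤c, −a<b≤a
well minimum = a = 2

2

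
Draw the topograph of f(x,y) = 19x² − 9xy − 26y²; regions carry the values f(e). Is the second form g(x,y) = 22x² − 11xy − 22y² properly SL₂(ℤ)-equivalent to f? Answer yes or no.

D₁ = 2057, D₂ = 2057
river cycle of f (length 6): (-26, 9, 19), (19, 29, -16), (-16, 35, 13), (13, 43, -4), (-4, 45, 2), (2, 43, -26)
river cycle of g (length 6): (-22, 11, 22), (22, 33, -11), (-11, 33, 22), (22, 11, -22), (-22, 33, 11), (11, 33, -22)
cycles differ ⇒ inequivalent

no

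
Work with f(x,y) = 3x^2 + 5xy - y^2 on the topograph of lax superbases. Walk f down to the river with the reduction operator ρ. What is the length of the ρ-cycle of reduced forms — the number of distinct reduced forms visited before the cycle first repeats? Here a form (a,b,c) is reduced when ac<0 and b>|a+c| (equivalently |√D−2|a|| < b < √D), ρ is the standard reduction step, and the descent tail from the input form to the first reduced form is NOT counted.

D = 37, ⌊√D⌋ = 6
river: ρ → (-1,5,3)
river: ρ → (3,1,-3)
river: ρ → (-3,5,1)
river: ρ → (1,5,-3)
river: ρ → (-3,1,3)
river: ρ → (3,5,-1)
ρ-cycle length = 6 (tail of 0 descent steps not counted)

6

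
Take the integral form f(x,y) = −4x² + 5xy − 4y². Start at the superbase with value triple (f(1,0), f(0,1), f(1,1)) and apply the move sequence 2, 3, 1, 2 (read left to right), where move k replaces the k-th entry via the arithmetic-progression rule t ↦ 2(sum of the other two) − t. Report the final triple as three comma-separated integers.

start (-4,-4,-3) = (f(1,0),f(0,1),f(1,1))
replace slot 2: 2·((-4)+(-3)) − (-4) = -10 → (-4,-10,-3)
replace slot 3: 2·((-4)+(-10)) − (-3) = -25 → (-4,-10,-25)
replace slot 1: 2·((-10)+(-25)) − (-4) = -66 → (-66,-10,-25)
replace slot 2: 2·((-66)+(-25)) − (-10) = -172 → (-66,-172,-25)

-66,-172,-25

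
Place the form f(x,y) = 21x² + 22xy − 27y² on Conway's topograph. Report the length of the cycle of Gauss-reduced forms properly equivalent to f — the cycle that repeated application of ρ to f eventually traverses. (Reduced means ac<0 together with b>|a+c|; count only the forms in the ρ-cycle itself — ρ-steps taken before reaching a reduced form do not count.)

D = 2752, ⌊√D⌋ = 52
river: ρ → (-27,32,16)
river: ρ → (16,32,-27)
river: ρ → (-27,22,21)
river: ρ → (21,20,-28)
river: ρ → (-28,36,13)
river: ρ → (13,42,-19)
river: ρ → (-19,34,21)
river: ρ → (21,50,-3)
river: ρ → (-3,52,4)
river: ρ → (4,52,-3)
river: ρ → (-3,50,21)
river: ρ → (21,34,-19)
river: ρ → (-19,42,13)
river: ρ → (13,36,-28)
river: ρ → (-28,20,21)
river: ρ → (21,22,-27)
ρ-cycle length = 16 (tail of 0 descent steps not counted)

16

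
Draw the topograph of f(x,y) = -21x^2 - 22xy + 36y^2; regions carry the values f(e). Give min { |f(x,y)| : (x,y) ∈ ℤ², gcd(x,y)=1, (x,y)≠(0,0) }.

descent: ρ → (36,22,-21)  [lands on river]
river: ρ → (-21,20,37)
river: ρ → (37,54,-4)
river: ρ → (-4,58,9)
river: ρ → (9,50,-28)
river: ρ → (-28,6,31)
river: ρ → (31,56,-3)
river: ρ → (-3,58,12)
river: ρ → (12,38,-43)
river: ρ → (-43,48,7)
river: ρ → (7,50,-36)
river: ρ → (-36,22,21)
river: ρ → (21,20,-37)
river: ρ → (-37,54,4)
river: ρ → (4,58,-9)
river: ρ → (-9,50,28)
river: ρ → (28,6,-31)
river: ρ → (-31,56,3)
river: ρ → (3,58,-12)
river: ρ → (-12,38,43)
river: ρ → (43,48,-7)
river: ρ → (-7,50,36)
closes: descent 1, river 22
min |a| on river = 3

3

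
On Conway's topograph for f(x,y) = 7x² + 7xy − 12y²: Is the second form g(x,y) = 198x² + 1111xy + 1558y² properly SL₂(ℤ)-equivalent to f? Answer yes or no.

D₁ = 385, D₂ = 385
river cycle of f (length 10): (-12, 17, 2), (2, 19, -3), (-3, 17, 8), (8, 15, -5), (-5, 15, 8), (8, 17, -3), (-3, 19, 2), (2, 17, -12), (-12, 7, 7), (7, 7, -12)
river cycle of g (length 10): (7, 7, -12), (-12, 17, 2), (2, 19, -3), (-3, 17, 8), (8, 15, -5), (-5, 15, 8), (8, 17, -3), (-3, 19, 2), (2, 17, -12), (-12, 7, 7)
cycles coincide ⇒ equivalent

yes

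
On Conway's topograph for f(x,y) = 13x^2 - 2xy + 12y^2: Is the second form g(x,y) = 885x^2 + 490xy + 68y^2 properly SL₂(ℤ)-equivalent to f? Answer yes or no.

D₁ = -620, D₂ = -620
f: flip: (13,-2,12)→(12,2,13)
f: reduced (well bottom): (12,2,13) with a≤c, −a<b≤a
g: flip: (885,490,68)→(68,-490,885)
g: translate: b→54 (≡-490 mod 136), so (68,-490,885)→(68,54,13)
g: flip: (68,54,13)→(13,-54,68)
g: translate: b→-2 (≡-54 mod 26), so (13,-54,68)→(13,-2,12)
g: flip: (13,-2,12)→(12,2,13)
g: reduced (well bottom): (12,2,13) with a≤c, −a<b≤a
reduced forms (12, 2, 13) vs (12, 2, 13) ⇒ equivalent

yes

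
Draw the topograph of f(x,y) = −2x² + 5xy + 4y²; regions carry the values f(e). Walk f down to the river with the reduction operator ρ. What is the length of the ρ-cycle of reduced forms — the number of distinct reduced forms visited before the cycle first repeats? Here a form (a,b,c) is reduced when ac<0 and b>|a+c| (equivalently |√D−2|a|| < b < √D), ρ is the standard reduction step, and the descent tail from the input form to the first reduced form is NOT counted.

D = 57, ⌊√D⌋ = 7
river: ρ → (4,3,-3)
river: ρ → (-3,3,4)
river: ρ → (4,5,-2)
river: ρ → (-2,7,1)
river: ρ → (1,7,-2)
river: ρ → (-2,5,4)
ρ-cycle length = 6 (tail of 0 descent steps not counted)

6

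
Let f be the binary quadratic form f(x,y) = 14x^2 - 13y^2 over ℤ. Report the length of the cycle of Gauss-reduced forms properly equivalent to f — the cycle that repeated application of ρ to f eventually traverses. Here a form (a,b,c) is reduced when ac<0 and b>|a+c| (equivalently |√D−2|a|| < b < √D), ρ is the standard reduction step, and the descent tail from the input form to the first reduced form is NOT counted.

D = 728, ⌊√D⌋ = 26
descent: ρ → (-13,26,1)  [lands on river]
river: ρ → (1,26,-13)
ρ-cycle length = 2 (tail of 1 descent step not counted)

2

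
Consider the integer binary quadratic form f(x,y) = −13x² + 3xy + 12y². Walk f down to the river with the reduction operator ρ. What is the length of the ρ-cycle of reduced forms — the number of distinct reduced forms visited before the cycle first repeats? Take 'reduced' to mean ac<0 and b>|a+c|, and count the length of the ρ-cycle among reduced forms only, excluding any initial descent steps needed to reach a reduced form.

D = 633, ⌊√D⌋ = 25
river: ρ → (12,21,-4)
river: ρ → (-4,19,17)
river: ρ → (17,15,-6)
river: ρ → (-6,21,8)
river: ρ → (8,11,-16)
river: ρ → (-16,21,3)
river: ρ → (3,21,-16)
river: ρ → (-16,11,8)
river: ρ → (8,21,-6)
river: ρ → (-6,15,17)
river: ρ → (17,19,-4)
river: ρ → (-4,21,12)
river: ρ → (12,3,-13)
river: ρ → (-13,23,2)
river: ρ → (2,25,-1)
river: ρ → (-1,25,2)
river: ρ → (2,23,-13)
river: ρ → (-13,3,12)
ρ-cycle length = 18 (tail of 0 descent steps not counted)

18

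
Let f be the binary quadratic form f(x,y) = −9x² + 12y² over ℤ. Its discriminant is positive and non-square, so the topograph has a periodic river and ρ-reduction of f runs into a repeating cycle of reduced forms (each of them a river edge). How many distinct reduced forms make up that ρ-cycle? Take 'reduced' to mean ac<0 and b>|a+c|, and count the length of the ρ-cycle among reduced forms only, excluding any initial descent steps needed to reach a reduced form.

D = 432, ⌊√D⌋ = 20
descent: ρ → (12,0,-9)
descent: ρ → (-9,18,3)  [lands on river]
river: ρ → (3,18,-9)
ρ-cycle length = 2 (tail of 2 descent steps not counted)

2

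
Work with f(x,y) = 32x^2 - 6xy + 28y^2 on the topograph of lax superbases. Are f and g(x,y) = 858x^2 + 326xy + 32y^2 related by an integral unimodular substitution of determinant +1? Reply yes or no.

D₁ = -3548, D₂ = -3548
f: flip: (32,-6,28)→(28,6,32)
f: reduced (well bottom): (28,6,32) with a≤c, −a<b≤a
g: flip: (858,326,32)→(32,-326,858)
g: translate: b→-6 (≡-326 mod 64), so (32,-326,858)→(32,-6,28)
g: flip: (32,-6,28)→(28,6,32)
g: reduced (well bottom): (28,6,32) with a≤c, −a<b≤a
reduced forms (28, 6, 32) vs (28, 6, 32) ⇒ equivalent

yes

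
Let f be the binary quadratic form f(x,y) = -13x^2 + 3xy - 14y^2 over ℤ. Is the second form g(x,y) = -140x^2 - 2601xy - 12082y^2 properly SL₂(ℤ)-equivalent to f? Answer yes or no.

D₁ = -719, D₂ = -719
f is negative-definite; reduce −f:
−f: reduced (well bottom): (13,-3,14) with a≤c, −a<b≤a
flip sign back: reduced form of f is (-13,3,-14)
g is negative-definite; reduce −g:
−g: translate: b→81 (≡2601 mod 280), so (140,2601,12082)→(140,81,13)
−g: flip: (140,81,13)→(13,-81,140)
−g: translate: b→-3 (≡-81 mod 26), so (13,-81,140)→(13,-3,14)
−g: reduced (well bottom): (13,-3,14) with a≤c, −a<b≤a
flip sign back: reduced form of g is (-13,3,-14)
reduced forms (-13, 3, -14) vs (-13, 3, -14) ⇒ equivalent

yes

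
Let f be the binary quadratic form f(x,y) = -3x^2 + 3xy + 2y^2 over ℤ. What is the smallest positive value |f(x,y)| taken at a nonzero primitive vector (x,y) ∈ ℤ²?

river: ρ → (2,5,-1)
river: ρ → (-1,5,2)
river: ρ → (2,3,-3)
river: ρ → (-3,3,2)
closes: descent 0, river 4
min |a| on river = 1

1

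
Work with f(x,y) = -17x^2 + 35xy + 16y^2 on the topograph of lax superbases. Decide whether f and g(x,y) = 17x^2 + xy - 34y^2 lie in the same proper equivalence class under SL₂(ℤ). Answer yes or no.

D₁ = 2313, D₂ = 2313
river cycle of f (length 14): (16, 29, -23), (-23, 17, 22), (22, 27, -18), (-18, 45, 4), (4, 43, -29), (-29, 15, 18), (18, 21, -26), (-26, 31, 13), (13, 47, -2), (-2, 45, 36), … (4 more)
river cycle of g (length 14): (17, 35, -16), (-16, 29, 23), (23, 17, -22), (-22, 27, 18), (18, 45, -4), (-4, 43, 29), (29, 15, -18), (-18, 21, 26), (26, 31, -13), (-13, 47, 2), … (4 more)
cycles differ ⇒ inequivalent

no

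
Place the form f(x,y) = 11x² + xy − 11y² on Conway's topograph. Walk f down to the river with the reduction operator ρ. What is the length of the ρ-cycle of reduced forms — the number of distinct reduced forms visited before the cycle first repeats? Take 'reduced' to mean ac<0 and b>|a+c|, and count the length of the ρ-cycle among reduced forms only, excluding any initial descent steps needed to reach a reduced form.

D = 485, ⌊√D⌋ = 22
river: ρ → (-11,21,1)
river: ρ → (1,21,-11)
river: ρ → (-11,1,11)
river: ρ → (11,21,-1)
river: ρ → (-1,21,11)
river: ρ → (11,1,-11)
ρ-cycle length = 6 (tail of 0 descent steps not counted)

6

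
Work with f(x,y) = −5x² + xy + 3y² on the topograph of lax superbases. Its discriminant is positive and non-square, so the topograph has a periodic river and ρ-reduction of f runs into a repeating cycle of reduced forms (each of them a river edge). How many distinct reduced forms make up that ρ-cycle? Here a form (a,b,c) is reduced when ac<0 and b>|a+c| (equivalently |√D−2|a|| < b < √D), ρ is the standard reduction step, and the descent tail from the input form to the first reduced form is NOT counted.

D = 61, ⌊√D⌋ = 7
descent: ρ → (3,5,-3)  [lands on river]
river: ρ → (-3,7,1)
river: ρ → (1,7,-3)
river: ρ → (-3,5,3)
river: ρ → (3,7,-1)
river: ρ → (-1,7,3)
ρ-cycle length = 6 (tail of 1 descent step not counted)

6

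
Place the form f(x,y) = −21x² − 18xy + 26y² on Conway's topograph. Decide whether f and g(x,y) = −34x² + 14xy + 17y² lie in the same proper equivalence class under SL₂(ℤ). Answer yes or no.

D₁ = 2508, D₂ = 2508
river cycle of f (length 10): (26, 18, -21), (-21, 24, 23), (23, 22, -22), (-22, 22, 23), (23, 24, -21), (-21, 18, 26), (26, 34, -13), (-13, 44, 11), (11, 44, -13), (-13, 34, 26)
river cycle of g (length 6): (17, 20, -31), (-31, 42, 6), (6, 42, -31), (-31, 20, 17), (17, 48, -3), (-3, 48, 17)
cycles differ ⇒ inequivalent

no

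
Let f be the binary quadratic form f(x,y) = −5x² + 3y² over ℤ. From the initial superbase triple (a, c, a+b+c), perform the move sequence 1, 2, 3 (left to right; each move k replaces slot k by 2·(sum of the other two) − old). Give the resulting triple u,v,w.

start (-5,3,-2) = (f(1,0),f(0,1),f(1,1))
replace slot 1: 2·(3+(-2)) − (-5) = 7 → (7,3,-2)
replace slot 2: 2·(7+(-2)) − 3 = 7 → (7,7,-2)
replace slot 3: 2·(7+7) − (-2) = 30 → (7,7,30)

7,7,30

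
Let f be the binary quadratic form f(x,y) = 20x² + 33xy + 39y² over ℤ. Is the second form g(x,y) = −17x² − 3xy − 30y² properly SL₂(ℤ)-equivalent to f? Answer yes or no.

D₁ = -2031, D₂ = -2031
f: translate: b→-7 (≡33 mod 40), so (20,33,39)→(20,-7,26)
f: reduced (well bottom): (20,-7,26) with a≤c, −a<b≤a
g is negative-definite; reduce −g:
−g: reduced (well bottom): (17,3,30) with a≤c, −a<b≤a
flip sign back: reduced form of g is (-17,-3,-30)
reduced forms (20, -7, 26) vs (-17, -3, -30) ⇒ inequivalent

no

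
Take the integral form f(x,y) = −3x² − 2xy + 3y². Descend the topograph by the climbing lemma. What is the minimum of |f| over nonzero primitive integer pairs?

descent: ρ → (3,2,-3)  [lands on river]
river: ρ → (-3,4,2)
river: ρ → (2,4,-3)
river: ρ → (-3,2,3)
river: ρ → (3,4,-2)
river: ρ → (-2,4,3)
closes: descent 1, river 6
min |a| on river = 2

2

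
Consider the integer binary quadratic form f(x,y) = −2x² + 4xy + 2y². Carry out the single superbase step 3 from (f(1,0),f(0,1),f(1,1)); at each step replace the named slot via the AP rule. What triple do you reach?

start (-2,2,4) = (f(1,0),f(0,1),f(1,1))
replace slot 3: 2·((-2)+2) − 4 = -4 → (-2,2,-4)

-2,2,-4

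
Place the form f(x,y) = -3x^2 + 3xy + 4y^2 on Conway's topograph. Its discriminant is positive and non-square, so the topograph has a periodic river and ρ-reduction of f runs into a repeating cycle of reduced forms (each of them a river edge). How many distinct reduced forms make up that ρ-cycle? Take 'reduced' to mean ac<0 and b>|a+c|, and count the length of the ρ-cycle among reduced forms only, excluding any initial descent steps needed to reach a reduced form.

D = 57, ⌊√D⌋ = 7
river: ρ → (4,5,-2)
river: ρ → (-2,7,1)
river: ρ → (1,7,-2)
river: ρ → (-2,5,4)
river: ρ → (4,3,-3)
river: ρ → (-3,3,4)
ρ-cycle length = 6 (tail of 0 descent steps not counted)

6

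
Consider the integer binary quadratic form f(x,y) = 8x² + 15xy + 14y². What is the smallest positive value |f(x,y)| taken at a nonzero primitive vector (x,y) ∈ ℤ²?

translate: b→-1 (≡15 mod 16), so (8,15,14)→(8,-1,7)
flip: (8,-1,7)→(7,1,8)
reduced (well bottom): (7,1,8) with a≤c, −a<b≤a
well minimum = a = 7

7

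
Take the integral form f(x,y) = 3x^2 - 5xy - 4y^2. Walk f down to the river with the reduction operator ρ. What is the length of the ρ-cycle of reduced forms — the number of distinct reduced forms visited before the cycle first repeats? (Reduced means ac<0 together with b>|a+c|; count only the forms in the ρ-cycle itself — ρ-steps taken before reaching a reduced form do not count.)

D = 73, ⌊√D⌋ = 8
descent: ρ → (-4,5,3)  [lands on river]
river: ρ → (3,7,-2)
river: ρ → (-2,5,6)
river: ρ → (6,7,-1)
river: ρ → (-1,7,6)
river: ρ → (6,5,-2)
river: ρ → (-2,7,3)
river: ρ → (3,5,-4)
river: ρ → (-4,3,4)
river: ρ → (4,5,-3)
river: ρ → (-3,7,2)
river: ρ → (2,5,-6)
river: ρ → (-6,7,1)
river: ρ → (1,7,-6)
river: ρ → (-6,5,2)
river: ρ → (2,7,-3)
river: ρ → (-3,5,4)
river: ρ → (4,3,-4)
ρ-cycle length = 18 (tail of 1 descent step not counted)

18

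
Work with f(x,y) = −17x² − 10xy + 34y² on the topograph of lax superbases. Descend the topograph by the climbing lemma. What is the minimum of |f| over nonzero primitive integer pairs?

descent: ρ → (34,10,-17)
descent: ρ → (-17,24,27)  [lands on river]
river: ρ → (27,30,-14)
river: ρ → (-14,26,31)
river: ρ → (31,36,-9)
river: ρ → (-9,36,31)
river: ρ → (31,26,-14)
river: ρ → (-14,30,27)
river: ρ → (27,24,-17)
river: ρ → (-17,44,7)
river: ρ → (7,40,-29)
river: ρ → (-29,18,18)
river: ρ → (18,18,-29)
river: ρ → (-29,40,7)
river: ρ → (7,44,-17)
closes: descent 2, river 14
min |a| on river = 7

7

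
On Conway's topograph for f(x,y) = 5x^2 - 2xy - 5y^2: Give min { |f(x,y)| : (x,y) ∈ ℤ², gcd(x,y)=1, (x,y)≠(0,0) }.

descent: ρ → (-5,2,5)  [lands on river]
river: ρ → (5,8,-2)
river: ρ → (-2,8,5)
river: ρ → (5,2,-5)
river: ρ → (-5,8,2)
river: ρ → (2,8,-5)
closes: descent 1, river 6
min |a| on river = 2

2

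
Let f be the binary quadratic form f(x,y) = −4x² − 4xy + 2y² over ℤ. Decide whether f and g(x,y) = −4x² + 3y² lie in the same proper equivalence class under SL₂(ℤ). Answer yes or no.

D₁ = 48, D₂ = 48
river cycle of f (length 2): (2, 4, -4), (-4, 4, 2)
river cycle of g (length 2): (3, 6, -1), (-1, 6, 3)
cycles differ ⇒ inequivalent

no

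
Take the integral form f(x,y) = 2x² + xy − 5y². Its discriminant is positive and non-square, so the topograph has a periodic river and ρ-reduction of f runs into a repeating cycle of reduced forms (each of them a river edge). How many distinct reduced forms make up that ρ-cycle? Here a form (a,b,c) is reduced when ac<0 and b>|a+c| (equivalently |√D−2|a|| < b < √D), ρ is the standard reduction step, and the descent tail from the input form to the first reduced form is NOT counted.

D = 41, ⌊√D⌋ = 6
descent: ρ → (-5,-1,2)
descent: ρ → (2,5,-2)  [lands on river]
river: ρ → (-2,3,4)
river: ρ → (4,5,-1)
river: ρ → (-1,5,4)
river: ρ → (4,3,-2)
river: ρ → (-2,5,2)
river: ρ → (2,3,-4)
river: ρ → (-4,5,1)
river: ρ → (1,5,-4)
river: ρ → (-4,3,2)
ρ-cycle length = 10 (tail of 2 descent steps not counted)

10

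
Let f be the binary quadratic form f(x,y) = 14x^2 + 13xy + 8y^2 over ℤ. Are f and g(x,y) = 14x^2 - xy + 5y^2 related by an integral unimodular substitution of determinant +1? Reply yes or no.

D₁ = -279, D₂ = -279
f: flip: (14,13,8)→(8,-13,14)
f: translate: b→3 (≡-13 mod 16), so (8,-13,14)→(8,3,9)
f: reduced (well bottom): (8,3,9) with a≤c, −a<b≤a
g: flip: (14,-1,5)→(5,1,14)
g: reduced (well bottom): (5,1,14) with a≤c, −a<b≤a
reduced forms (8, 3, 9) vs (5, 1, 14) ⇒ inequivalent

no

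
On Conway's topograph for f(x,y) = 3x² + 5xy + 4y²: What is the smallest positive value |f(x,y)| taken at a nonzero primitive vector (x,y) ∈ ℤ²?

translate: b→-1 (≡5 mod 6), so (3,5,4)→(3,-1,2)
flip: (3,-1,2)→(2,1,3)
reduced (well bottom): (2,1,3) with a≤c, −a<b≤a
well minimum = a = 2

2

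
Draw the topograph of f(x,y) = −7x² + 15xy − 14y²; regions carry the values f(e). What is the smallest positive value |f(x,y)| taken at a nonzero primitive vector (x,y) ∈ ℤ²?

translate: b→-1 (≡-15 mod 14), so (7,-15,14)→(7,-1,6)
flip: (7,-1,6)→(6,1,7)
reduced (well bottom): (6,1,7) with a≤c, −a<b≤a
well minimum |f| = |-6| = 6 (negative-definite)

6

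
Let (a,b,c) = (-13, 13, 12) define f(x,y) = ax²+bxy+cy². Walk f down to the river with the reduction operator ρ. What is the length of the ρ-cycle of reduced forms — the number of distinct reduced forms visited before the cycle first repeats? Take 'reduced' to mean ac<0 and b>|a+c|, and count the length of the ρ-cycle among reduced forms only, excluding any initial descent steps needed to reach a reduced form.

D = 793, ⌊√D⌋ = 28
river: ρ → (12,11,-14)
river: ρ → (-14,17,9)
river: ρ → (9,19,-12)
river: ρ → (-12,5,16)
river: ρ → (16,27,-1)
river: ρ → (-1,27,16)
river: ρ → (16,5,-12)
river: ρ → (-12,19,9)
river: ρ → (9,17,-14)
river: ρ → (-14,11,12)
river: ρ → (12,13,-13)
river: ρ → (-13,13,12)
ρ-cycle length = 12 (tail of 0 descent steps not counted)

12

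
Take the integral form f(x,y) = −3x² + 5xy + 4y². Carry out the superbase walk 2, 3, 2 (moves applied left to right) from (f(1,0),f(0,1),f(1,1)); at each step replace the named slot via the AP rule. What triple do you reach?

start (-3,4,6) = (f(1,0),f(0,1),f(1,1))
replace slot 2: 2·((-3)+6) − 4 = 2 → (-3,2,6)
replace slot 3: 2·((-3)+2) − 6 = -8 → (-3,2,-8)
replace slot 2: 2·((-3)+(-8)) − 2 = -24 → (-3,-24,-8)

-3,-24,-8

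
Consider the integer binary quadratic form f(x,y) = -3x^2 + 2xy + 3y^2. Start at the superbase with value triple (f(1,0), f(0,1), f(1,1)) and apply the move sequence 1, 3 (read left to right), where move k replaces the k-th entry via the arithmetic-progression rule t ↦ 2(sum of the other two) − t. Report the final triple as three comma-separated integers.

start (-3,3,2) = (f(1,0),f(0,1),f(1,1))
replace slot 1: 2·(3+2) − (-3) = 13 → (13,3,2)
replace slot 3: 2·(13+3) − 2 = 30 → (13,3,30)

13,3,30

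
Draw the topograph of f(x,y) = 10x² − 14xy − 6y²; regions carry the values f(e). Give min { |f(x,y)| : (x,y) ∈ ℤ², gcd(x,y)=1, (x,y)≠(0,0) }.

descent: ρ → (-6,14,10)  [lands on river]
river: ρ → (10,6,-10)
river: ρ → (-10,14,6)
river: ρ → (6,10,-14)
river: ρ → (-14,18,2)
river: ρ → (2,18,-14)
river: ρ → (-14,10,6)
river: ρ → (6,14,-10)
river: ρ → (-10,6,10)
river: ρ → (10,14,-6)
river: ρ → (-6,10,14)
river: ρ → (14,18,-2)
river: ρ → (-2,18,14)
river: ρ → (14,10,-6)
closes: descent 1, river 14
min |a| on river = 2

2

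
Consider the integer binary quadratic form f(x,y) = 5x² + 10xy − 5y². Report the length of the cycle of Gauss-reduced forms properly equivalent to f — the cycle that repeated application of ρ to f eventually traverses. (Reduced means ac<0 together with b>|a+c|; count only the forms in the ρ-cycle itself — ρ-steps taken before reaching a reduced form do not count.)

D = 200, ⌊√D⌋ = 14
river: ρ → (-5,10,5)
river: ρ → (5,10,-5)
ρ-cycle length = 2 (tail of 0 descent steps not counted)

2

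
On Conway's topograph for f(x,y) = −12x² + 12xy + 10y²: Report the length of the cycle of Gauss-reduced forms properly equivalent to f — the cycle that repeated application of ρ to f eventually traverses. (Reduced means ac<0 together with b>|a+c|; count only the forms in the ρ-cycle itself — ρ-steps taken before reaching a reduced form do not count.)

D = 624, ⌊√D⌋ = 24
river: ρ → (10,8,-14)
river: ρ → (-14,20,4)
river: ρ → (4,20,-14)
river: ρ → (-14,8,10)
river: ρ → (10,12,-12)
river: ρ → (-12,12,10)
ρ-cycle length = 6 (tail of 0 descent steps not counted)

6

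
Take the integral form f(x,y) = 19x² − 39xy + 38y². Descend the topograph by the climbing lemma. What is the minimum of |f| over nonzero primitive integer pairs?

translate: b→-1 (≡-39 mod 38), so (19,-39,38)→(19,-1,18)
flip: (19,-1,18)→(18,1,19)
reduced (well bottom): (18,1,19) with a≤c, −a<b≤a
well minimum = a = 18

18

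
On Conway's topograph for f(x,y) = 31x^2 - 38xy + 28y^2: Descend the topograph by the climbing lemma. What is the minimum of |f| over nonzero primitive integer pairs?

translate: b→24 (≡-38 mod 62), so (31,-38,28)→(31,24,21)
flip: (31,24,21)→(21,-24,31)
translate: b→18 (≡-24 mod 42), so (21,-24,31)→(21,18,28)
reduced (well bottom): (21,18,28) with a≤c, −a<b≤a
well minimum = a = 21

21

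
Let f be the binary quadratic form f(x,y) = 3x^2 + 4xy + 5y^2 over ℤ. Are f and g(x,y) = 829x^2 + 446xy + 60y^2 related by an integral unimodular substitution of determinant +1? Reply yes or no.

D₁ = -44, D₂ = -44
f: translate: b→-2 (≡4 mod 6), so (3,4,5)→(3,-2,4)
f: reduced (well bottom): (3,-2,4) with a≤c, −a<b≤a
g: flip: (829,446,60)→(60,-446,829)
g: translate: b→34 (≡-446 mod 120), so (60,-446,829)→(60,34,5)
g: flip: (60,34,5)→(5,-34,60)
g: translate: b→-4 (≡-34 mod 10), so (5,-34,60)→(5,-4,3)
g: flip: (5,-4,3)→(3,4,5)
g: translate: b→-2 (≡4 mod 6), so (3,4,5)→(3,-2,4)
g: reduced (well bottom): (3,-2,4) with a≤c, −a<b≤a
reduced forms (3, -2, 4) vs (3, -2, 4) ⇒ equivalent

yes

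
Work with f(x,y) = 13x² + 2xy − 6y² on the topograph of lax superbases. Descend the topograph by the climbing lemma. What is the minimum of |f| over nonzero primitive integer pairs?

descent: ρ → (-6,10,9)  [lands on river]
river: ρ → (9,8,-7)
river: ρ → (-7,6,10)
river: ρ → (10,14,-3)
river: ρ → (-3,16,5)
river: ρ → (5,14,-6)
closes: descent 1, river 6
min |a| on river = 3

3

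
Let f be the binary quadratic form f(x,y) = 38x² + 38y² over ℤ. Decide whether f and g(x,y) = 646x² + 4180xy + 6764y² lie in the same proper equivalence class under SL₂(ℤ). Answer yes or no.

D₁ = -5776, D₂ = -5776
f: reduced (well bottom): (38,0,38) with a≤c, −a<b≤a
g: translate: b→304 (≡4180 mod 1292), so (646,4180,6764)→(646,304,38)
g: flip: (646,304,38)→(38,-304,646)
g: translate: b→0 (≡-304 mod 76), so (38,-304,646)→(38,0,38)
g: reduced (well bottom): (38,0,38) with a≤c, −a<b≤a
reduced forms (38, 0, 38) vs (38, 0, 38) ⇒ equivalent

yes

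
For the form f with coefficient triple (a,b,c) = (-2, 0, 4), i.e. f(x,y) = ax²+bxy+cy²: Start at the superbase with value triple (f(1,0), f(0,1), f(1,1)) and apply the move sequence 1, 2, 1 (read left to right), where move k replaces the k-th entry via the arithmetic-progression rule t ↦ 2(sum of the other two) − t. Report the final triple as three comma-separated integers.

start (-2,4,2) = (f(1,0),f(0,1),f(1,1))
replace slot 1: 2·(4+2) − (-2) = 14 → (14,4,2)
replace slot 2: 2·(14+2) − 4 = 28 → (14,28,2)
replace slot 1: 2·(28+2) − 14 = 46 → (46,28,2)

46,28,2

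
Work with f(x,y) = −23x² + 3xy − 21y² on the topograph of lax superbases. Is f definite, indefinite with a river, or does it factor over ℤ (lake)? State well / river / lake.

D = b²−4ac = 3² − 4·(-23)·(-21) = -1923
D < 0 ⇒ definite ⇒ every region one sign ⇒ single well

well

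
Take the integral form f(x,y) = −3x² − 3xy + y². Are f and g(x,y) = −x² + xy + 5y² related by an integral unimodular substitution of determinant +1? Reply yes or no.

D₁ = 21, D₂ = 21
river cycle of f (length 2): (1, 3, -3), (-3, 3, 1)
river cycle of g (length 2): (-1, 3, 3), (3, 3, -1)
cycles differ ⇒ inequivalent

no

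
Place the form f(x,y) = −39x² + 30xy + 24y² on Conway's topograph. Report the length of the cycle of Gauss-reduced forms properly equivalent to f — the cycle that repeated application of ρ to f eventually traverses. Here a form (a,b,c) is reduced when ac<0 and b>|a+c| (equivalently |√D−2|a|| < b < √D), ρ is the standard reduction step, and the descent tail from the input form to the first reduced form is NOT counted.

D = 4644, ⌊√D⌋ = 68
river: ρ → (24,66,-3)
river: ρ → (-3,66,24)
river: ρ → (24,30,-39)
river: ρ → (-39,48,15)
river: ρ → (15,42,-48)
river: ρ → (-48,54,9)
river: ρ → (9,54,-48)
river: ρ → (-48,42,15)
river: ρ → (15,48,-39)
river: ρ → (-39,30,24)
ρ-cycle length = 10 (tail of 0 descent steps not counted)

10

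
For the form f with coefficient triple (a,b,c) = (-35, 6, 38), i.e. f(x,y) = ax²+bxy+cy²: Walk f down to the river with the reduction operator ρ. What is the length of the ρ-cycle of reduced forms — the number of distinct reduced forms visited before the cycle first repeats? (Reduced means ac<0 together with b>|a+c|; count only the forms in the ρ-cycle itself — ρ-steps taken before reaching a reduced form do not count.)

D = 5356, ⌊√D⌋ = 73
river: ρ → (38,70,-3)
river: ρ → (-3,68,61)
river: ρ → (61,54,-10)
river: ρ → (-10,66,25)
river: ρ → (25,34,-42)
river: ρ → (-42,50,17)
river: ρ → (17,52,-39)
river: ρ → (-39,26,30)
river: ρ → (30,34,-35)
river: ρ → (-35,36,29)
river: ρ → (29,22,-42)
river: ρ → (-42,62,9)
river: ρ → (9,64,-35)
river: ρ → (-35,6,38)
ρ-cycle length = 14 (tail of 0 descent steps not counted)

14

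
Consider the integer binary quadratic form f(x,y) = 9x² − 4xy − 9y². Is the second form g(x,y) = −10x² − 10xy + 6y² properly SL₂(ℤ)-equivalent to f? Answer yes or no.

D₁ = 340, D₂ = 340
river cycle of f (length 10): (-9, 4, 9), (9, 14, -4), (-4, 18, 1), (1, 18, -4), (-4, 14, 9), (9, 4, -9), (-9, 14, 4), (4, 18, -1), (-1, 18, 4), (4, 14, -9)
river cycle of g (length 6): (6, 10, -10), (-10, 10, 6), (6, 14, -6), (-6, 10, 10), (10, 10, -6), (-6, 14, 6)
cycles differ ⇒ inequivalent

no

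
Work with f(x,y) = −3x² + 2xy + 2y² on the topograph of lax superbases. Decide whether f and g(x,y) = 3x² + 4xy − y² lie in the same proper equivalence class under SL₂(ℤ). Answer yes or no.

D₁ = 28, D₂ = 28
river cycle of f (length 4): (2, 2, -3), (-3, 4, 1), (1, 4, -3), (-3, 2, 2)
river cycle of g (length 4): (-1, 4, 3), (3, 2, -2), (-2, 2, 3), (3, 4, -1)
cycles differ ⇒ inequivalent

no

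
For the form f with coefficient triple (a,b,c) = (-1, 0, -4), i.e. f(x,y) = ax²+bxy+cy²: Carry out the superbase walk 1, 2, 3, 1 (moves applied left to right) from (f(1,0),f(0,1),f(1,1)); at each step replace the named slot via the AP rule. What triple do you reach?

start (-1,-4,-5) = (f(1,0),f(0,1),f(1,1))
replace slot 1: 2·((-4)+(-5)) − (-1) = -17 → (-17,-4,-5)
replace slot 2: 2·((-17)+(-5)) − (-4) = -40 → (-17,-40,-5)
replace slot 3: 2·((-17)+(-40)) − (-5) = -109 → (-17,-40,-109)
replace slot 1: 2·((-40)+(-109)) − (-17) = -281 → (-281,-40,-109)

-281,-40,-109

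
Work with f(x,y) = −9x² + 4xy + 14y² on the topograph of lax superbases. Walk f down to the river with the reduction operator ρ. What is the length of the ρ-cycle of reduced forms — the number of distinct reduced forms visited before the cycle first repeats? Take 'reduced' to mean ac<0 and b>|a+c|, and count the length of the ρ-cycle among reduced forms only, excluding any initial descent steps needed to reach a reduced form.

D = 520, ⌊√D⌋ = 22
descent: ρ → (14,-4,-9)
descent: ρ → (-9,22,1)  [lands on river]
river: ρ → (1,22,-9)
river: ρ → (-9,14,9)
river: ρ → (9,22,-1)
river: ρ → (-1,22,9)
river: ρ → (9,14,-9)
ρ-cycle length = 6 (tail of 2 descent steps not counted)

6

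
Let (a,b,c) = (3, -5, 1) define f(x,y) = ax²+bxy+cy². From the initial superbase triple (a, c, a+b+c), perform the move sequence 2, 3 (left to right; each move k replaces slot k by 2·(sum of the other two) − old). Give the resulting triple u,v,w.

start (3,1,-1) = (f(1,0),f(0,1),f(1,1))
replace slot 2: 2·(3+(-1)) − 1 = 3 → (3,3,-1)
replace slot 3: 2·(3+3) − (-1) = 13 → (3,3,13)

3,3,13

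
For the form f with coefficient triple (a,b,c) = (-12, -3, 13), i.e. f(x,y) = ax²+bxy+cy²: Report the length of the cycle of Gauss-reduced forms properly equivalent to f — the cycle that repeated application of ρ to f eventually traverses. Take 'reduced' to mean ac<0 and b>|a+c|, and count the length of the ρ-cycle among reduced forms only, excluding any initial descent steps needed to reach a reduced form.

D = 633, ⌊√D⌋ = 25
descent: ρ → (13,3,-12)  [lands on river]
river: ρ → (-12,21,4)
river: ρ → (4,19,-17)
river: ρ → (-17,15,6)
river: ρ → (6,21,-8)
river: ρ → (-8,11,16)
river: ρ → (16,21,-3)
river: ρ → (-3,21,16)
river: ρ → (16,11,-8)
river: ρ → (-8,21,6)
river: ρ → (6,15,-17)
river: ρ → (-17,19,4)
river: ρ → (4,21,-12)
river: ρ → (-12,3,13)
river: ρ → (13,23,-2)
river: ρ → (-2,25,1)
river: ρ → (1,25,-2)
river: ρ → (-2,23,13)
ρ-cycle length = 18 (tail of 1 descent step not counted)

18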